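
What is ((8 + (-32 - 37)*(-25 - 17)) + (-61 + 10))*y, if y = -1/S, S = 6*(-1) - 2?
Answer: 2855/8 ≈ 356.88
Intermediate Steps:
S = -8 (S = -6 - 2 = -8)
y = ⅛ (y = -1/(-8) = -1*(-⅛) = ⅛ ≈ 0.12500)
((8 + (-32 - 37)*(-25 - 17)) + (-61 + 10))*y = ((8 + (-32 - 37)*(-25 - 17)) + (-61 + 10))*(⅛) = ((8 - 69*(-42)) - 51)*(⅛) = ((8 + 2898) - 51)*(⅛) = (2906 - 51)*(⅛) = 2855*(⅛) = 2855/8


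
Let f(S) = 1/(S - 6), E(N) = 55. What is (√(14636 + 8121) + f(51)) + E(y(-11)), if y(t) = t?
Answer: 2476/45 + √22757 ≈ 205.88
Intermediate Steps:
f(S) = 1/(-6 + S)
(√(14636 + 8121) + f(51)) + E(y(-11)) = (√(14636 + 8121) + 1/(-6 + 51)) + 55 = (√22757 + 1/45) + 55 = (1/45 + √22757) + 55 = 2476/45 + √22757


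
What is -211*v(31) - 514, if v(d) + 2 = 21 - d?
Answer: 2018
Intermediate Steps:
v(d) = 19 - d (v(d) = -2 + (21 - d) = 19 - d)
-211*v(31) - 514 = -211*(19 - 1*31) - 514 = -211*(19 - 31) - 514 = -211*(-12) - 514 = 2532 - 514 = 2018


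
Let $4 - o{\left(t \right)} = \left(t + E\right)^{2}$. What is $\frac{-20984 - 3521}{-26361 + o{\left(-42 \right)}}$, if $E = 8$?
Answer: $\frac{24505}{27513} \approx 0.89067$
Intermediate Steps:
$o{\left(t \right)} = 4 - \left(8 + t\right)^{2}$ ($o{\left(t \right)} = 4 - \left(t + 8\right)^{2} = 4 - \left(8 + t\right)^{2}$)
$\frac{-20984 - 3521}{-26361 + o{\left(-42 \right)}} = \frac{-20984 - 3521}{-26361 + \left(4 - \left(8 - 42\right)^{2}\right)} = - \frac{24505}{-26361 + \left(4 - \left(-34\right)^{2}\right)} = - \frac{24505}{-26361 + \left(4 - 1156\right)} = - \frac{24505}{-26361 - 1152} = - \frac{24505}{-27513} = \left(-24505\right) \left(- \frac{1}{27513}\right) = \frac{24505}{27513}$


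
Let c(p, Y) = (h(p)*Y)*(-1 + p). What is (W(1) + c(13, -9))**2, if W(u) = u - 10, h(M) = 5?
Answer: 301401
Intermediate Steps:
c(p, Y) = 5*Y*(-1 + p) (c(p, Y) = (5*Y)*(-1 + p) = 5*Y*(-1 + p))
W(u) = -10 + u
(W(1) + c(13, -9))**2 = ((-10 + 1) + 5*(-9)*(-1 + 13))**2 = (-9 + 5*(-9)*12)**2 = (-9 - 540)**2 = (-549)**2 = 301401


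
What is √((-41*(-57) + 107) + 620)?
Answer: 2*√766 ≈ 55.353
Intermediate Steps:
√((-41*(-57) + 107) + 620) = √((2337 + 107) + 620) = √(2444 + 620) = √3064 = 2*√766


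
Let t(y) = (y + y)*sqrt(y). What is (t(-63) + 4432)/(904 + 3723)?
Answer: 4432/4627 - 54*I*sqrt(7)/661 ≈ 0.95786 - 0.21614*I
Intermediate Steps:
t(y) = 2*y**(3/2) (t(y) = (2*y)*sqrt(y) = 2*y**(3/2))
(t(-63) + 4432)/(904 + 3723) = (2*(-63)**(3/2) + 4432)/(904 + 3723) = (2*(-189*I*sqrt(7)) + 4432)/4627 = (-378*I*sqrt(7) + 4432)*(1/4627) = (4432 - 378*I*sqrt(7))*(1/4627) = 4432/4627 - 54*I*sqrt(7)/661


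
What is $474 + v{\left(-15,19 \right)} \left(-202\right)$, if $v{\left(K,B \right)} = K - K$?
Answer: $474$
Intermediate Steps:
$v{\left(K,B \right)} = 0$
$474 + v{\left(-15,19 \right)} \left(-202\right) = 474 + 0 \left(-202\right) = 474 + 0 = 474$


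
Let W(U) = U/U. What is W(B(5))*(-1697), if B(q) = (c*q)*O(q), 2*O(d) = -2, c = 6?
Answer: -1697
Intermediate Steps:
O(d) = -1 (O(d) = (½)*(-2) = -1)
B(q) = -6*q (B(q) = (6*q)*(-1) = -6*q)
W(U) = 1
W(B(5))*(-1697) = 1*(-1697) = -1697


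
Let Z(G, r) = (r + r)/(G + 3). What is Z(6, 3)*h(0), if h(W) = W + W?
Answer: 0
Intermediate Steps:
Z(G, r) = 2*r/(3 + G) (Z(G, r) = (2*r)/(3 + G) = 2*r/(3 + G))
h(W) = 2*W
Z(6, 3)*h(0) = (2*3/(3 + 6))*(2*0) = (2*3/9)*0 = (2*3*(⅑))*0 = (⅔)*0 = 0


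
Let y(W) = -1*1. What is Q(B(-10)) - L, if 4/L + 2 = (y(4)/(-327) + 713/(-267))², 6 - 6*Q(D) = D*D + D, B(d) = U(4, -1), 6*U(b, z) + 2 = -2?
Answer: 1656972382/6498205749 ≈ 0.25499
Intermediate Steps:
y(W) = -1
U(b, z) = -⅔ (U(b, z) = -⅓ + (⅙)*(-2) = -⅓ - ⅓ = -⅔)
B(d) = -⅔
Q(D) = 1 - D/6 - D²/6 (Q(D) = 1 - (D*D + D)/6 = 1 - (D² + D)/6 = 1 - (D + D²)/6 = 1 + (-D/6 - D²/6) = 1 - D/6 - D²/6)
L = 188218802/240674287 (L = 4/(-2 + (-1/(-327) + 713/(-267))²) = 4/(-2 + (-1*(-1/327) + 713*(-1/267))²) = 4/(-2 + (1/327 - 713/267)²) = 4/(-2 + (-25876/9701)²) = 4/(-2 + 669567376/94109401) = 4/(481348574/94109401) = 4*(94109401/481348574) = 188218802/240674287 ≈ 0.78205)
Q(B(-10)) - L = (1 - ⅙*(-⅔) - (-⅔)²/6) - 1*188218802/240674287 = (1 + ⅑ - ⅙*4/9) - 188218802/240674287 = (1 + ⅑ - 2/27) - 188218802/240674287 = 28/27 - 188218802/240674287 = 1656972382/6498205749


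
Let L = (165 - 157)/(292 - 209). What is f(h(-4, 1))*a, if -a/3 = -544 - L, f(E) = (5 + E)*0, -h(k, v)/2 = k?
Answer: 0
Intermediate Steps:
h(k, v) = -2*k
L = 8/83 ≈ 0.096385
f(E) = 0
a = 135480/83 (a = -3*(-544 - 1*8/83) = -3*(-544 - 8/83) = -3*(-45160/83) = 135480/83 ≈ 1632.3)
f(h(-4, 1))*a = 0*(135480/83) = 0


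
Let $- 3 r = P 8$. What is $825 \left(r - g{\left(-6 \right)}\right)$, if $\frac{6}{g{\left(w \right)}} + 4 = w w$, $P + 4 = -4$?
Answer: $\frac{279125}{16} \approx 17445.0$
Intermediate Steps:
$P = -8$ ($P = -4 - 4 = -8$)
$g{\left(w \right)} = \frac{6}{-4 + w^{2}}$ ($g{\left(w \right)} = \frac{6}{-4 + w w} = \frac{6}{-4 + w^{2}}$)
$r = \frac{64}{3}$ ($r = - \frac{\left(-8\right) 8}{3} = \left(- \frac{1}{3}\right) \left(-64\right) = \frac{64}{3} \approx 21.333$)
$825 \left(r - g{\left(-6 \right)}\right) = 825 \left(\frac{64}{3} - \frac{6}{-4 + \left(-6\right)^{2}}\right) = 825 \left(\frac{64}{3} - \frac{6}{-4 + 36}\right) = 825 \left(\frac{64}{3} - \frac{6}{32}\right) = 825 \left(\frac{64}{3} - 6 \cdot \frac{1}{32}\right) = 825 \left(\frac{64}{3} - \frac{3}{16}\right) = 825 \cdot \frac{1015}{48} = \frac{279125}{16}$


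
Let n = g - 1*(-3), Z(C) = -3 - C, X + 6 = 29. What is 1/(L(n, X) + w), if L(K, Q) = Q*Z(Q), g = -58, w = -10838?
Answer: -1/11436 ≈ -8.7443e-5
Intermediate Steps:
X = 23 (X = -6 + 29 = 23)
n = -55 (n = -58 - 1*(-3) = -58 + 3 = -55)
L(K, Q) = Q*(-3 - Q)
1/(L(n, X) + w) = 1/(-1*23*(3 + 23) - 10838) = 1/(-1*23*26 - 10838) = 1/(-598 - 10838) = 1/(-11436) = -1/11436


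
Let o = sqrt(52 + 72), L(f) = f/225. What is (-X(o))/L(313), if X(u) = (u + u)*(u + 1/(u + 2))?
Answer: -56265/313 + 15*sqrt(31)/313 ≈ -179.49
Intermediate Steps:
L(f) = f/225 (L(f) = f*(1/225) = f/225)
o = 2*sqrt(31) (o = sqrt(124) = 2*sqrt(31) ≈ 11.136)
X(u) = 2*u*(u + 1/(2 + u)) (X(u) = (2*u)*(u + 1/(2 + u)) = 2*u*(u + 1/(2 + u)))
(-X(o))/L(313) = (-2*2*sqrt(31)*(1 + (2*sqrt(31))**2 + 2*(2*sqrt(31)))/(2 + 2*sqrt(31)))/(((1/225)*313)) = (-2*2*sqrt(31)*(1 + 124 + 4*sqrt(31))/(2 + 2*sqrt(31)))/(313/225) = -2*2*sqrt(31)*(125 + 4*sqrt(31))/(2 + 2*sqrt(31))*(225/313) = -4*sqrt(31)*(125 + 4*sqrt(31))/(2 + 2*sqrt(31))*(225/313) = -900*sqrt(31)*(125 + 4*sqrt(31))/(313*(2 + 2*sqrt(31)))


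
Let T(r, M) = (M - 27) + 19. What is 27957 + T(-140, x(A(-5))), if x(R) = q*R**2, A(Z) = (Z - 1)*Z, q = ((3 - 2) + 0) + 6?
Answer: 34249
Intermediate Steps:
q = 7 (q = (1 + 0) + 6 = 1 + 6 = 7)
A(Z) = Z*(-1 + Z) (A(Z) = (-1 + Z)*Z = Z*(-1 + Z))
x(R) = 7*R**2
T(r, M) = -8 + M (T(r, M) = (-27 + M) + 19 = -8 + M)
27957 + T(-140, x(A(-5))) = 27957 + (-8 + 7*(-5*(-1 - 5))**2) = 27957 + (-8 + 7*(-5*(-6))**2) = 27957 + (-8 + 7*30**2) = 27957 + (-8 + 7*900) = 27957 + (-8 + 6300) = 27957 + 6292 = 34249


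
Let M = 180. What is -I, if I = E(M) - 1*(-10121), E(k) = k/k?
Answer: -10122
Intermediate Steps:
E(k) = 1
I = 10122 (I = 1 - 1*(-10121) = 1 + 10121 = 10122)
-I = -1*10122 = -10122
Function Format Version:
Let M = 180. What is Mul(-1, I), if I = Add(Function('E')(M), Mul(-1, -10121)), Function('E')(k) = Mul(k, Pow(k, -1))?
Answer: -10122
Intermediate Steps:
Function('E')(k) = 1
I = 10122 (I = Add(1, Mul(-1, -10121)) = Add(1, 10121) = 10122)
Mul(-1, I) = Mul(-1, 10122) = -10122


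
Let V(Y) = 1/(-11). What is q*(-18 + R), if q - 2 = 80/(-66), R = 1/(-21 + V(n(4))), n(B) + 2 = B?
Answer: -54431/3828 ≈ -14.219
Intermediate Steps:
n(B) = -2 + B
V(Y) = -1/11
R = -11/232 (R = 1/(-21 - 1/11) = 1/(-232/11) = -11/232 ≈ -0.047414)
q = 26/33 (q = 2 + 80/(-66) = 2 + 80*(-1/66) = 2 - 40/33 = 26/33 ≈ 0.78788)
q*(-18 + R) = 26*(-18 - 11/232)/33 = (26/33)*(-4187/232) = -54431/3828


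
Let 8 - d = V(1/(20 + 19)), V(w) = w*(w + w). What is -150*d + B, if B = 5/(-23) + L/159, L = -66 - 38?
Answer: -247352101/206011 ≈ -1200.7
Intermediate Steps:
L = -104
V(w) = 2*w**2 (V(w) = w*(2*w) = 2*w**2)
B = -3187/3657 (B = 5/(-23) - 104/159 = 5*(-1/23) - 104*1/159 = -5/23 - 104/159 = -3187/3657 ≈ -0.87148)
d = 12166/1521 (d = 8 - 2*(1/(20 + 19))**2 = 8 - 2*(1/39)**2 = 8 - 2/1521 = 12166/1521 ≈ 7.9987)
-150*d + B = -150*12166/1521 - 3187/3657 = -608300/507 - 3187/3657 = -247352101/206011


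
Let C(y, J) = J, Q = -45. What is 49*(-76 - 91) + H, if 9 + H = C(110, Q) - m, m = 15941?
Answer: -24178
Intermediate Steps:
H = -15995 (H = -9 + (-45 - 1*15941) = -9 + (-45 - 15941) = -9 - 15986 = -15995)
49*(-76 - 91) + H = 49*(-76 - 91) - 15995 = 49*(-167) - 15995 = -8183 - 15995 = -24178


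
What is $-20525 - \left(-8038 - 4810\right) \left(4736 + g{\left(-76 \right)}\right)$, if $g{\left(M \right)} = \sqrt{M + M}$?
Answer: $60827603 + 25696 i \sqrt{38} \approx 6.0828 \cdot 10^{7} + 1.584 \cdot 10^{5} i$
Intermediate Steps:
$g{\left(M \right)} = \sqrt{2} \sqrt{M}$ ($g{\left(M \right)} = \sqrt{2 M} = \sqrt{2} \sqrt{M}$)
$-20525 - \left(-8038 - 4810\right) \left(4736 + g{\left(-76 \right)}\right) = -20525 - \left(-8038 - 4810\right) \left(4736 + \sqrt{2} \sqrt{-76}\right) = -20525 - - 12848 \left(4736 + \sqrt{2} \cdot 2 i \sqrt{19}\right) = -20525 - - 12848 \left(4736 + 2 i \sqrt{38}\right) = -20525 - \left(-60848128 - 25696 i \sqrt{38}\right) = -20525 + \left(60848128 + 25696 i \sqrt{38}\right) = 60827603 + 25696 i \sqrt{38}$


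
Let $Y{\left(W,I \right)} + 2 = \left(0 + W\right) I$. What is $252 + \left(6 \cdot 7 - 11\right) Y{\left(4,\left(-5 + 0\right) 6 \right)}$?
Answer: $-3530$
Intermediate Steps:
$Y{\left(W,I \right)} = -2 + I W$ ($Y{\left(W,I \right)} = -2 + \left(0 + W\right) I = -2 + W I = -2 + I W$)
$252 + \left(6 \cdot 7 - 11\right) Y{\left(4,\left(-5 + 0\right) 6 \right)} = 252 + \left(6 \cdot 7 - 11\right) \left(-2 + \left(-5 + 0\right) 6 \cdot 4\right) = 252 + \left(42 - 11\right) \left(-2 + \left(-5\right) 6 \cdot 4\right) = 252 + 31 \left(-2 - 120\right) = 252 + 31 \left(-122\right) = 252 - 3782 = -3530$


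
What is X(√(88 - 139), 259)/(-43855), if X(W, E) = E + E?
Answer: -74/6265 ≈ -0.011812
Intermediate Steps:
X(W, E) = 2*E
X(√(88 - 139), 259)/(-43855) = (2*259)/(-43855) = 518*(-1/43855) = -74/6265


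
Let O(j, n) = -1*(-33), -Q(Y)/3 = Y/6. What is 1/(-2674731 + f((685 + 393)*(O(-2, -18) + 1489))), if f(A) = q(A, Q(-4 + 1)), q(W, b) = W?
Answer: -1/1034015 ≈ -9.6710e-7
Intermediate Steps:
Q(Y) = -Y/2 (Q(Y) = -3*Y/6 = -Y/2)
O(j, n) = 33
f(A) = A
1/(-2674731 + f((685 + 393)*(O(-2, -18) + 1489))) = 1/(-2674731 + (685 + 393)*(33 + 1489)) = 1/(-2674731 + 1078*1522) = 1/(-2674731 + 1640716) = 1/(-1034015) = -1/1034015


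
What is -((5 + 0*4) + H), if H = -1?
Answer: -4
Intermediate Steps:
-((5 + 0*4) + H) = -((5 + 0*4) - 1) = -((5 + 0) - 1) = -(5 - 1) = -1*4 = -4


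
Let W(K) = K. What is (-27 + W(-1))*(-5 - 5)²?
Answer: -2800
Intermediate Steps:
(-27 + W(-1))*(-5 - 5)² = (-27 - 1)*(-5 - 5)² = -28*(-10)² = -28*100 = -2800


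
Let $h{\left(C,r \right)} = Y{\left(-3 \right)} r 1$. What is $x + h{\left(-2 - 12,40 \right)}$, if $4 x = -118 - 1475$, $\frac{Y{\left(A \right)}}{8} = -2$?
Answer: $- \frac{4153}{4} \approx -1038.3$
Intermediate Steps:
$Y{\left(A \right)} = -16$ ($Y{\left(A \right)} = 8 \left(-2\right) = -16$)
$x = - \frac{1593}{4}$ ($x = \frac{-118 - 1475}{4} = \frac{1}{4} \left(-1593\right) = - \frac{1593}{4} \approx -398.25$)
$h{\left(C,r \right)} = - 16 r$ ($h{\left(C,r \right)} = - 16 r 1 = - 16 r$)
$x + h{\left(-2 - 12,40 \right)} = - \frac{1593}{4} - 640 = - \frac{4153}{4}$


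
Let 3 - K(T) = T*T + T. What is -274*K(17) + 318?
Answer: 83340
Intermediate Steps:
K(T) = 3 - T - T² (K(T) = 3 - (T*T + T) = 3 - (T² + T) = 3 - (T + T²) = 3 + (-T - T²) = 3 - T - T²)
-274*K(17) + 318 = -274*(3 - 1*17 - 1*17²) + 318 = -274*(3 - 17 - 1*289) + 318 = -274*(3 - 17 - 289) + 318 = -274*(-303) + 318 = 83022 + 318 = 83340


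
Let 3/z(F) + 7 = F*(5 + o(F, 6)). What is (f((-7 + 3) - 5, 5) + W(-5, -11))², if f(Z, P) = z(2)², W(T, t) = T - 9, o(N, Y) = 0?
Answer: 169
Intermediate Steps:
z(F) = 3/(-7 + 5*F) (z(F) = 3/(-7 + F*(5 + 0)) = 3/(-7 + F*5) = 3/(-7 + 5*F))
W(T, t) = -9 + T
f(Z, P) = 1 (f(Z, P) = (3/(-7 + 5*2))² = (3/(-7 + 10))² = (3/3)² = (3*(⅓))² = 1² = 1)
(f((-7 + 3) - 5, 5) + W(-5, -11))² = (1 + (-9 - 5))² = (1 - 14)² = (-13)² = 169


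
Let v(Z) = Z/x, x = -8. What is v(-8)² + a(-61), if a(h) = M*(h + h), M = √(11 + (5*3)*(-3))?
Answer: 1 - 122*I*√34 ≈ 1.0 - 711.38*I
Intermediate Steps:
v(Z) = -Z/8 (v(Z) = Z/(-8) = Z*(-⅛) = -Z/8)
M = I*√34 (M = √(11 + 15*(-3)) = √(11 - 45) = √(-34) = I*√34 ≈ 5.8309*I)
a(h) = 2*I*h*√34 (a(h) = (I*√34)*(h + h) = (I*√34)*(2*h) = 2*I*h*√34)
v(-8)² + a(-61) = (-⅛*(-8))² + 2*I*(-61)*√34 = 1² - 122*I*√34 = 1 - 122*I*√34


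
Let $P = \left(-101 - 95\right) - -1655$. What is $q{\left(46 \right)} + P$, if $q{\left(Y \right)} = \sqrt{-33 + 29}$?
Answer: $1459 + 2 i \approx 1459.0 + 2.0 i$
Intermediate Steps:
$q{\left(Y \right)} = 2 i$ ($q{\left(Y \right)} = \sqrt{-4} = 2 i$)
$P = 1459$ ($P = -196 + 1655 = 1459$)
$q{\left(46 \right)} + P = 2 i + 1459 = 1459 + 2 i$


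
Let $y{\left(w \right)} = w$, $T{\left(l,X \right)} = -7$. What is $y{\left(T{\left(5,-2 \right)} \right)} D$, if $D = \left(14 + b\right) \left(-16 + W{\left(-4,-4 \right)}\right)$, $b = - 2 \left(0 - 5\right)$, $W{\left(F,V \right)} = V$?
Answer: $3360$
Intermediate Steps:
$b = 10$ ($b = \left(-2\right) \left(-5\right) = 10$)
$D = -480$ ($D = \left(14 + 10\right) \left(-16 - 4\right) = 24 \left(-20\right) = -480$)
$y{\left(T{\left(5,-2 \right)} \right)} D = \left(-7\right) \left(-480\right) = 3360$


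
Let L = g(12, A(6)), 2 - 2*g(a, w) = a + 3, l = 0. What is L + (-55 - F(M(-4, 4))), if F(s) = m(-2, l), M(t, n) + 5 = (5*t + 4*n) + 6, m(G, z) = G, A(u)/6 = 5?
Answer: -119/2 ≈ -59.500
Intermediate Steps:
A(u) = 30 (A(u) = 6*5 = 30)
M(t, n) = 1 + 4*n + 5*t (M(t, n) = -5 + ((5*t + 4*n) + 6) = -5 + ((4*n + 5*t) + 6) = -5 + (6 + 4*n + 5*t) = 1 + 4*n + 5*t)
F(s) = -2
g(a, w) = -½ - a/2 (g(a, w) = 1 - (a + 3)/2 = 1 - (3 + a)/2 = 1 + (-3/2 - a/2) = -½ - a/2)
L = -13/2 (L = -½ - ½*12 = -½ - 6 = -13/2 ≈ -6.5000)
L + (-55 - F(M(-4, 4))) = -13/2 + (-55 - 1*(-2)) = -13/2 + (-55 + 2) = -13/2 - 53 = -119/2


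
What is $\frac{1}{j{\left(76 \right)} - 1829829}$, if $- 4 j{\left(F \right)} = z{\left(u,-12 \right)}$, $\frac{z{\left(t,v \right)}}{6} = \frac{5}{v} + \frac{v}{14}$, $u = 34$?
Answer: $- \frac{56}{102470317} \approx -5.465 \cdot 10^{-7}$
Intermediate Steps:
$z{\left(t,v \right)} = \frac{30}{v} + \frac{3 v}{7}$ ($z{\left(t,v \right)} = 6 \left(\frac{5}{v} + \frac{v}{14}\right) = \frac{30}{v} + \frac{3 v}{7}$)
$j{\left(F \right)} = \frac{107}{56}$ ($j{\left(F \right)} = - \frac{\frac{30}{-12} + \frac{3}{7} \left(-12\right)}{4} = - \frac{30 \left(- \frac{1}{12}\right) - \frac{36}{7}}{4} = - \frac{- \frac{5}{2} - \frac{36}{7}}{4} = \left(- \frac{1}{4}\right) \left(- \frac{107}{14}\right) = \frac{107}{56}$)
$\frac{1}{j{\left(76 \right)} - 1829829} = \frac{1}{\frac{107}{56} - 1829829} = \frac{1}{- \frac{102470317}{56}} = - \frac{56}{102470317}$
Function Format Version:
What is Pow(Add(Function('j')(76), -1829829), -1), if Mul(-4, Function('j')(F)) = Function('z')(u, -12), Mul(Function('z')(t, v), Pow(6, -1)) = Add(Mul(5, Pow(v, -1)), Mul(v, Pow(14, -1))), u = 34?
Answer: Rational(-56, 102470317) ≈ -5.4650e-7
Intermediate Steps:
Function('z')(t, v) = Add(Mul(30, Pow(v, -1)), Mul(Rational(3, 7), v)) (Function('z')(t, v) = Mul(6, Add(Mul(5, Pow(v, -1)), Mul(v, Pow(14, -1)))) = Mul(6, Add(Mul(5, Pow(v, -1)), Mul(v, Rational(1, 14)))) = Mul(6, Add(Mul(5, Pow(v, -1)), Mul(Rational(1, 14), v))) = Add(Mul(30, Pow(v, -1)), Mul(Rational(3, 7), v)))
Function('j')(F) = Rational(107, 56) (Function('j')(F) = Mul(Rational(-1, 4), Add(Mul(30, Pow(-12, -1)), Mul(Rational(3, 7), -12))) = Mul(Rational(-1, 4), Add(Mul(30, Rational(-1, 12)), Rational(-36, 7))) = Mul(Rational(-1, 4), Add(Rational(-5, 2), Rational(-36, 7))) = Mul(Rational(-1, 4), Rational(-107, 14)) = Rational(107, 56))
Pow(Add(Function('j')(76), -1829829), -1) = Pow(Add(Rational(107, 56), -1829829), -1) = Pow(Rational(-102470317, 56), -1) = Rational(-56, 102470317)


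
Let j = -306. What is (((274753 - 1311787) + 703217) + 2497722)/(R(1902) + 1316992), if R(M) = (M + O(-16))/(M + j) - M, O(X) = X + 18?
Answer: 123342585/74960198 ≈ 1.6454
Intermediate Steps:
O(X) = 18 + X
R(M) = -M + (2 + M)/(-306 + M) (R(M) = (M + (18 - 16))/(M - 306) - M = (M + 2)/(-306 + M) - M = (2 + M)/(-306 + M) - M = -M + (2 + M)/(-306 + M))
(((274753 - 1311787) + 703217) + 2497722)/(R(1902) + 1316992) = (((274753 - 1311787) + 703217) + 2497722)/((2 - 1*1902² + 307*1902)/(-306 + 1902) + 1316992) = ((-1037034 + 703217) + 2497722)/((2 - 1*3617604 + 583914)/1596 + 1316992) = (-333817 + 2497722)/((2 - 3617604 + 583914)/1596 + 1316992) = 2163905/((1/1596)*(-3033688) + 1316992) = 2163905/(-108346/57 + 1316992) = 2163905/(74960198/57) = 2163905*(57/74960198) = 123342585/74960198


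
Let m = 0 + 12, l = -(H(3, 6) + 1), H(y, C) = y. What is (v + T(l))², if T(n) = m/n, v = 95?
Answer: 8464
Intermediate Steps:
l = -4 (l = -(3 + 1) = -1*4 = -4)
m = 12
T(n) = 12/n
(v + T(l))² = (95 + 12/(-4))² = (95 + 12*(-¼))² = (95 - 3)² = 92² = 8464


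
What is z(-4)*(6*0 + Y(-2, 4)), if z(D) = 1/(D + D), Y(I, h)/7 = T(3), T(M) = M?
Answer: -21/8 ≈ -2.6250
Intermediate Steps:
Y(I, h) = 21 (Y(I, h) = 7*3 = 21)
z(D) = 1/(2*D)
z(-4)*(6*0 + Y(-2, 4)) = ((1/2)/(-4))*(6*0 + 21) = ((1/2)*(-1/4))*(0 + 21) = -1/8*21 = -21/8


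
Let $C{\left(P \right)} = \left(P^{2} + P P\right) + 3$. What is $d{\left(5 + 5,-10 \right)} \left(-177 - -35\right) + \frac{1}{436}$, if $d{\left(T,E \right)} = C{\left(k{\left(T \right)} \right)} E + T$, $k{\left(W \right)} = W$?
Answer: $\frac{125062241}{436} \approx 2.8684 \cdot 10^{5}$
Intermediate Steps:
$C{\left(P \right)} = 3 + 2 P^{2}$ ($C{\left(P \right)} = \left(P^{2} + P^{2}\right) + 3 = 2 P^{2} + 3 = 3 + 2 P^{2}$)
$d{\left(T,E \right)} = T + E \left(3 + 2 T^{2}\right)$ ($d{\left(T,E \right)} = \left(3 + 2 T^{2}\right) E + T = E \left(3 + 2 T^{2}\right) + T = T + E \left(3 + 2 T^{2}\right)$)
$d{\left(5 + 5,-10 \right)} \left(-177 - -35\right) + \frac{1}{436} = \left(\left(5 + 5\right) - 10 \left(3 + 2 \left(5 + 5\right)^{2}\right)\right) \left(-177 - -35\right) + \frac{1}{436} = \left(10 - 10 \left(3 + 2 \cdot 10^{2}\right)\right) \left(-177 + 35\right) + \frac{1}{436} = \left(10 - 10 \left(3 + 2 \cdot 100\right)\right) \left(-142\right) + \frac{1}{436} = \left(10 - 10 \left(3 + 200\right)\right) \left(-142\right) + \frac{1}{436} = \left(10 - 2030\right) \left(-142\right) + \frac{1}{436} = \left(-2020\right) \left(-142\right) + \frac{1}{436} = 286840 + \frac{1}{436} = \frac{125062241}{436}$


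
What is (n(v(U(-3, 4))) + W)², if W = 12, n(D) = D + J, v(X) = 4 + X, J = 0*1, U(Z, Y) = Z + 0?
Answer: 169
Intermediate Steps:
U(Z, Y) = Z
J = 0
n(D) = D (n(D) = D + 0 = D)
(n(v(U(-3, 4))) + W)² = ((4 - 3) + 12)² = (1 + 12)² = 13² = 169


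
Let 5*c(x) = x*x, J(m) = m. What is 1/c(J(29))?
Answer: 5/841 ≈ 0.0059453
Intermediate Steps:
c(x) = x**2/5 (c(x) = (x*x)/5 = x**2/5)
1/c(J(29)) = 1/((1/5)*29**2) = 1/((1/5)*841) = 1/(841/5) = 5/841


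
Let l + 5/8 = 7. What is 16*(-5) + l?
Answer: -589/8 ≈ -73.625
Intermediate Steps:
l = 51/8 (l = -5/8 + 7 = 51/8 ≈ 6.3750)
16*(-5) + l = 16*(-5) + 51/8 = -80 + 51/8 = -589/8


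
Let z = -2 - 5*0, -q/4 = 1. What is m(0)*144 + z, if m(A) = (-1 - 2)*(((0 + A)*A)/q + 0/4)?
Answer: -2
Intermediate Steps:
q = -4 (q = -4*1 = -4)
z = -2 (z = -2 + 0 = -2)
m(A) = 3*A²/4 (m(A) = (-1 - 2)*(((0 + A)*A)/(-4) + 0/4) = -3*((A*A)*(-¼) + 0*(¼)) = -3*(A²*(-¼) + 0) = -3*(-A²/4 + 0) = -(-3)*A²/4 = 3*A²/4)
m(0)*144 + z = ((¾)*0²)*144 - 2 = ((¾)*0)*144 - 2 = 0*144 - 2 = 0 - 2 = -2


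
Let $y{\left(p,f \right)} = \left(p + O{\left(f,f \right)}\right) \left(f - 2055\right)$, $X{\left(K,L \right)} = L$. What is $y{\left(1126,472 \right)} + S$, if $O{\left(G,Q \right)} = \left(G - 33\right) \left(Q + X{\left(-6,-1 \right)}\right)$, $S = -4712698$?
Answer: $-333810483$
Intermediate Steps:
$O{\left(G,Q \right)} = \left(-1 + Q\right) \left(-33 + G\right)$ ($O{\left(G,Q \right)} = \left(G - 33\right) \left(Q - 1\right) = \left(-33 + G\right) \left(-1 + Q\right) = \left(-1 + Q\right) \left(-33 + G\right)$)
$y{\left(p,f \right)} = \left(-2055 + f\right) \left(33 + p + f^{2} - 34 f\right)$ ($y{\left(p,f \right)} = \left(p + \left(33 - f - 33 f + f f\right)\right) \left(f - 2055\right) = \left(p + \left(33 - f - 33 f + f^{2}\right)\right) \left(-2055 + f\right) = \left(p + \left(33 + f^{2} - 34 f\right)\right) \left(-2055 + f\right) = \left(33 + p + f^{2} - 34 f\right) \left(-2055 + f\right) = \left(-2055 + f\right) \left(33 + p + f^{2} - 34 f\right)$)
$y{\left(1126,472 \right)} + S = \left(-67815 + 472^{3} - 2089 \cdot 472^{2} - 2313930 + 69903 \cdot 472 + 472 \cdot 1126\right) - 4712698 = \left(-67815 + 105154048 - 465395776 - 2313930 + 32994216 + 531472\right) - 4712698 = -329097785 - 4712698 = -333810483$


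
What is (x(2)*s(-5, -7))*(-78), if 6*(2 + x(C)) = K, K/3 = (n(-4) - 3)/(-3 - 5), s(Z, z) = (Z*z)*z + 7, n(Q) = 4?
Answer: -153153/4 ≈ -38288.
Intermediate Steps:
s(Z, z) = 7 + Z*z**2 (s(Z, z) = Z*z**2 + 7 = 7 + Z*z**2)
K = -3/8 (K = 3*((4 - 3)/(-3 - 5)) = 3*(1/(-8)) = 3*(1*(-1/8)) = 3*(-1/8) = -3/8 ≈ -0.37500)
x(C) = -33/16 (x(C) = -2 + (1/6)*(-3/8) = -2 - 1/16 = -33/16)
(x(2)*s(-5, -7))*(-78) = -33*(7 - 5*(-7)**2)/16*(-78) = -33*(7 - 5*49)/16*(-78) = -33*(7 - 245)/16*(-78) = -33/16*(-238)*(-78) = (3927/8)*(-78) = -153153/4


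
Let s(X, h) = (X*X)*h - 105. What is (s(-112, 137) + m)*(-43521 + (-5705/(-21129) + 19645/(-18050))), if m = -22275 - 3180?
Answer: -2810036303442762004/38137845 ≈ -7.3681e+10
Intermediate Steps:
s(X, h) = -105 + h*X² (s(X, h) = X²*h - 105 = h*X² - 105 = -105 + h*X²)
m = -25455
(s(-112, 137) + m)*(-43521 + (-5705/(-21129) + 19645/(-18050))) = ((-105 + 137*(-112)²) - 25455)*(-43521 + (-5705/(-21129) + 19645/(-18050))) = ((-105 + 137*12544) - 25455)*(-43521 + (-5705*(-1/21129) + 19645*(-1/18050))) = ((-105 + 1718528) - 25455)*(-43521 + (5705/21129 - 3929/3610)) = (1718423 - 25455)*(-43521 - 62420791/76275690) = 1692968*(-3319656725281/76275690) = -2810036303442762004/38137845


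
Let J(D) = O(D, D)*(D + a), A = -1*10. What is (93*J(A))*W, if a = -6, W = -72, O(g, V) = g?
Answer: -1071360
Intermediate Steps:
A = -10
J(D) = D*(-6 + D) (J(D) = D*(D - 6) = D*(-6 + D))
(93*J(A))*W = (93*(-10*(-6 - 10)))*(-72) = (93*(-10*(-16)))*(-72) = (93*160)*(-72) = 14880*(-72) = -1071360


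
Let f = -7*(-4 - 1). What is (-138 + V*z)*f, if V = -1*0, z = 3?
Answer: -4830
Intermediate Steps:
V = 0
f = 35 (f = -7*(-5) = 35)
(-138 + V*z)*f = (-138 + 0*3)*35 = (-138 + 0)*35 = -138*35 = -4830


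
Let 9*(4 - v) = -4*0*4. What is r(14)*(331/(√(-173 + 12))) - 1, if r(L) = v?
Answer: -1 - 1324*I*√161/161 ≈ -1.0 - 104.35*I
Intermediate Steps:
v = 4 (v = 4 - (-4*0)*4/9 = 4 - 0*4 = 4 - ⅑*0 = 4 + 0 = 4)
r(L) = 4
r(14)*(331/(√(-173 + 12))) - 1 = 4*(331/(√(-173 + 12))) - 1 = 4*(331/(√(-161))) - 1 = 4*(331/((I*√161))) - 1 = 4*(331*(-I*√161/161)) - 1 = 4*(-331*I*√161/161) - 1 = -1324*I*√161/161 - 1 = -1 - 1324*I*√161/161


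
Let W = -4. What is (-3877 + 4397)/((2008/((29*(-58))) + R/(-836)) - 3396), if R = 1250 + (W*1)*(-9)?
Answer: -182799760/1194783483 ≈ -0.15300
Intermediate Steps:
R = 1286 (R = 1250 - 4*1*(-9) = 1250 - 4*(-9) = 1250 + 36 = 1286)
(-3877 + 4397)/((2008/((29*(-58))) + R/(-836)) - 3396) = (-3877 + 4397)/((2008/((29*(-58))) + 1286/(-836)) - 3396) = 520/((2008/(-1682) + 1286*(-1/836)) - 3396) = 520/((2008*(-1/1682) - 643/418) - 3396) = 520/((-1004/841 - 643/418) - 3396) = 520/(-960435/351538 - 3396) = 520/(-1194783483/351538) = 520*(-351538/1194783483) = -182799760/1194783483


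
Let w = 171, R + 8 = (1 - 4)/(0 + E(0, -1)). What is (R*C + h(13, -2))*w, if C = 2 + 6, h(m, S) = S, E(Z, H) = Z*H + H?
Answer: -7182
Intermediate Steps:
E(Z, H) = H + H*Z (E(Z, H) = H*Z + H = H + H*Z)
C = 8
R = -5 (R = -8 + (1 - 4)/(0 - (1 + 0)) = -8 - 3/(0 - 1*1) = -8 - 3/(0 - 1) = -8 - 3/(-1) = -8 - 3*(-1) = -8 + 3 = -5)
(R*C + h(13, -2))*w = (-5*8 - 2)*171 = (-40 - 2)*171 = -42*171 = -7182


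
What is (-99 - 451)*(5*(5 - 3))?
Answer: -5500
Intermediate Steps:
(-99 - 451)*(5*(5 - 3)) = -2750*2 = -550*10 = -5500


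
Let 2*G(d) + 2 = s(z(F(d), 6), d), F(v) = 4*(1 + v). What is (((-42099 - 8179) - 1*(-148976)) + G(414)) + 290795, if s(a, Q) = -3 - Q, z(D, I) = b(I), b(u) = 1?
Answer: 778567/2 ≈ 3.8928e+5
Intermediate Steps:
F(v) = 4 + 4*v
z(D, I) = 1
G(d) = -5/2 - d/2 (G(d) = -1 + (-3 - d)/2 = -1 + (-3/2 - d/2) = -5/2 - d/2)
(((-42099 - 8179) - 1*(-148976)) + G(414)) + 290795 = (((-42099 - 8179) - 1*(-148976)) + (-5/2 - ½*414)) + 290795 = ((-50278 + 148976) + (-5/2 - 207)) + 290795 = (98698 - 419/2) + 290795 = 196977/2 + 290795 = 778567/2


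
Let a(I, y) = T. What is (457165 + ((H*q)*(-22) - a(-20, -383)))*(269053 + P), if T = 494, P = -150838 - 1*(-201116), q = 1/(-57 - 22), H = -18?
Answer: 11520380905903/79 ≈ 1.4583e+11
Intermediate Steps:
q = -1/79 (q = 1/(-79) = -1/79 ≈ -0.012658)
P = 50278 (P = -150838 + 201116 = 50278)
a(I, y) = 494
(457165 + ((H*q)*(-22) - a(-20, -383)))*(269053 + P) = (457165 + (-18*(-1/79)*(-22) - 1*494))*(269053 + 50278) = (457165 + ((18/79)*(-22) - 494))*319331 = (457165 + (-396/79 - 494))*319331 = (457165 - 39422/79)*319331 = (36076613/79)*319331 = 11520380905903/79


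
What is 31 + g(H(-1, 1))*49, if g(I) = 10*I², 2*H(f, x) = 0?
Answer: 31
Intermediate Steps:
H(f, x) = 0 (H(f, x) = (½)*0 = 0)
31 + g(H(-1, 1))*49 = 31 + (10*0²)*49 = 31 + (10*0)*49 = 31 + 0*49 = 31 + 0 = 31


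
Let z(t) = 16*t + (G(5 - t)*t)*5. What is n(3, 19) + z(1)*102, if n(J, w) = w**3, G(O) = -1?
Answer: 7981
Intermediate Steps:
z(t) = 11*t (z(t) = 16*t - t*5 = 16*t - 5*t = 11*t)
n(3, 19) + z(1)*102 = 19**3 + (11*1)*102 = 6859 + 11*102 = 6859 + 1122 = 7981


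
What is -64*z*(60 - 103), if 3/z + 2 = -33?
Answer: -8256/35 ≈ -235.89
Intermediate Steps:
z = -3/35 (z = 3/(-2 - 33) = 3/(-35) = 3*(-1/35) = -3/35 ≈ -0.085714)
-64*z*(60 - 103) = -64*(-3/35)*(60 - 103) = -(-192)*(-43)/35 = -1*8256/35 = -8256/35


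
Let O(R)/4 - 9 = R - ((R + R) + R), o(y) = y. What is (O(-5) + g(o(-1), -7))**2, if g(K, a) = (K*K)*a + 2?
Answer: 5041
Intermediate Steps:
g(K, a) = 2 + a*K**2 (g(K, a) = K**2*a + 2 = a*K**2 + 2 = 2 + a*K**2)
O(R) = 36 - 8*R (O(R) = 36 + 4*(R - ((R + R) + R)) = 36 + 4*(R - (2*R + R)) = 36 + 4*(R - 3*R) = 36 + 4*(-2*R) = 36 - 8*R)
(O(-5) + g(o(-1), -7))**2 = ((36 - 8*(-5)) + (2 - 7*(-1)**2))**2 = ((36 + 40) + (2 - 7*1))**2 = (76 + (2 - 7))**2 = (76 - 5)**2 = 71**2 = 5041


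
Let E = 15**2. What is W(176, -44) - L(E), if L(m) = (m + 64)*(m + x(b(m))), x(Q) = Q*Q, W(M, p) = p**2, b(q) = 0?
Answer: -63089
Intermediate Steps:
E = 225
x(Q) = Q**2
L(m) = m*(64 + m) (L(m) = (m + 64)*(m + 0**2) = (64 + m)*(m + 0) = (64 + m)*m = m*(64 + m))
W(176, -44) - L(E) = (-44)**2 - 225*(64 + 225) = 1936 - 225*289 = 1936 - 1*65025 = 1936 - 65025 = -63089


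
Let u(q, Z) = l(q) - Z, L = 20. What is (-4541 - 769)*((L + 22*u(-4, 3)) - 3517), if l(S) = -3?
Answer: 19269990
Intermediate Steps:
u(q, Z) = -3 - Z
(-4541 - 769)*((L + 22*u(-4, 3)) - 3517) = (-4541 - 769)*((20 + 22*(-3 - 1*3)) - 3517) = -5310*((20 + 22*(-3 - 3)) - 3517) = -5310*((20 + 22*(-6)) - 3517) = -5310*((20 - 132) - 3517) = -5310*(-112 - 3517) = -5310*(-3629) = 19269990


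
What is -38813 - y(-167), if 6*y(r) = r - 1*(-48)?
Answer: -232759/6 ≈ -38793.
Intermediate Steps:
y(r) = 8 + r/6 (y(r) = (r - 1*(-48))/6 = (r + 48)/6 = (48 + r)/6 = 8 + r/6)
-38813 - y(-167) = -38813 - (8 + (1/6)*(-167)) = -38813 - (8 - 167/6) = -38813 - 1*(-119/6) = -38813 + 119/6 = -232759/6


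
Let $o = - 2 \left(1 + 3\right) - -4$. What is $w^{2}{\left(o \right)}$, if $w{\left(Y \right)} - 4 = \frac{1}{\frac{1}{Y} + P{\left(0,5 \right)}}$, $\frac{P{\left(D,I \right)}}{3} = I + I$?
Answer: $\frac{230400}{14161} \approx 16.27$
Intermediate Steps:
$P{\left(D,I \right)} = 6 I$ ($P{\left(D,I \right)} = 3 \left(I + I\right) = 3 \cdot 2 I = 6 I$)
$o = -4$ ($o = \left(-2\right) 4 + 4 = -8 + 4 = -4$)
$w{\left(Y \right)} = 4 + \frac{1}{30 + \frac{1}{Y}}$ ($w{\left(Y \right)} = 4 + \frac{1}{\frac{1}{Y} + 6 \cdot 5} = 4 + \frac{1}{\frac{1}{Y} + 30} = 4 + \frac{1}{30 + \frac{1}{Y}}$)
$w^{2}{\left(o \right)} = \left(\frac{4 + 121 \left(-4\right)}{1 + 30 \left(-4\right)}\right)^{2} = \left(\frac{4 - 484}{1 - 120}\right)^{2} = \left(\frac{1}{-119} \left(-480\right)\right)^{2} = \left(\left(- \frac{1}{119}\right) \left(-480\right)\right)^{2} = \left(\frac{480}{119}\right)^{2} = \frac{230400}{14161}$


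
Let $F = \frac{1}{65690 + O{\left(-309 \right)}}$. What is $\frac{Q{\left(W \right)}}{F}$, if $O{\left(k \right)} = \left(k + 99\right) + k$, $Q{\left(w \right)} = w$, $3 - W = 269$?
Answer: $-17335486$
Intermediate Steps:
$W = -266$ ($W = 3 - 269 = -266$)
$O{\left(k \right)} = 99 + 2 k$ ($O{\left(k \right)} = \left(99 + k\right) + k = 99 + 2 k$)
$F = \frac{1}{65171}$ ($F = \frac{1}{65690 + \left(99 + 2 \left(-309\right)\right)} = \frac{1}{65690 + \left(99 - 618\right)} = \frac{1}{65690 - 519} = \frac{1}{65171} \approx 1.5344 \cdot 10^{-5}$)
$\frac{Q{\left(W \right)}}{F} = - 266 \frac{1}{\frac{1}{65171}} = \left(-266\right) 65171 = -17335486$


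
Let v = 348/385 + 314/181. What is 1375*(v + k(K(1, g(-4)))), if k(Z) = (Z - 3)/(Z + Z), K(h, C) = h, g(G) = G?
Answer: 2854825/1267 ≈ 2253.2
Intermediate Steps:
k(Z) = (-3 + Z)/(2*Z) (k(Z) = (-3 + Z)/((2*Z)) = (-3 + Z)*(1/(2*Z)) = (-3 + Z)/(2*Z))
v = 183878/69685 (v = 348*(1/385) + 314*(1/181) = 348/385 + 314/181 = 183878/69685 ≈ 2.6387)
1375*(v + k(K(1, g(-4)))) = 1375*(183878/69685 + (½)*(-3 + 1)/1) = 1375*(183878/69685 + (½)*1*(-2)) = 1375*(183878/69685 - 1) = 1375*(114193/69685) = 2854825/1267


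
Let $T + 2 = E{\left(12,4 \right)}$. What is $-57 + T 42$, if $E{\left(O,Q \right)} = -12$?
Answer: $-645$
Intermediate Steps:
$T = -14$ ($T = -2 - 12 = -14$)
$-57 + T 42 = -57 - 588 = -645$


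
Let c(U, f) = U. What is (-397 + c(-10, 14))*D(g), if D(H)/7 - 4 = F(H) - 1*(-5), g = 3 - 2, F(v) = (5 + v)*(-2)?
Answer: 8547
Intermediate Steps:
F(v) = -10 - 2*v
g = 1
D(H) = -7 - 14*H (D(H) = 28 + 7*((-10 - 2*H) - 1*(-5)) = 28 + 7*((-10 - 2*H) + 5) = 28 + 7*(-5 - 2*H) = 28 + (-35 - 14*H) = -7 - 14*H)
(-397 + c(-10, 14))*D(g) = (-397 - 10)*(-7 - 14*1) = -407*(-7 - 14) = -407*(-21) = 8547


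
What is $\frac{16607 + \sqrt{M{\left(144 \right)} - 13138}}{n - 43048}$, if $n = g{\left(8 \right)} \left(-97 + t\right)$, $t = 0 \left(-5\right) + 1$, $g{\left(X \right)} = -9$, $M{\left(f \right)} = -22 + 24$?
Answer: $- \frac{16607}{42184} - \frac{i \sqrt{821}}{10546} \approx -0.39368 - 0.002717 i$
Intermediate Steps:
$M{\left(f \right)} = 2$
$t = 1$ ($t = 0 + 1 = 1$)
$n = 864$ ($n = - 9 \left(-97 + 1\right) = \left(-9\right) \left(-96\right) = 864$)
$\frac{16607 + \sqrt{M{\left(144 \right)} - 13138}}{n - 43048} = \frac{16607 + \sqrt{2 - 13138}}{864 - 43048} = \frac{16607 + \sqrt{-13136}}{-42184} = \left(16607 + 4 i \sqrt{821}\right) \left(- \frac{1}{42184}\right) = - \frac{16607}{42184} - \frac{i \sqrt{821}}{10546}$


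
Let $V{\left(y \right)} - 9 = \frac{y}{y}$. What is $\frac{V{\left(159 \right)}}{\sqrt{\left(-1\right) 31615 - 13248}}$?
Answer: $- \frac{10 i \sqrt{44863}}{44863} \approx - 0.047212 i$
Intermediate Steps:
$V{\left(y \right)} = 10$ ($V{\left(y \right)} = 9 + \frac{y}{y} = 9 + 1 = 10$)
$\frac{V{\left(159 \right)}}{\sqrt{\left(-1\right) 31615 - 13248}} = \frac{10}{\sqrt{\left(-1\right) 31615 - 13248}} = \frac{10}{\sqrt{-31615 - 13248}} = \frac{10}{\sqrt{-44863}} = \frac{10}{i \sqrt{44863}} = 10 \left(- \frac{i \sqrt{44863}}{44863}\right) = - \frac{10 i \sqrt{44863}}{44863}$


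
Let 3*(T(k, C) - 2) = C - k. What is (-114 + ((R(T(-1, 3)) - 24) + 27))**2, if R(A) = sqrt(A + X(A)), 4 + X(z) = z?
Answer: 36971/3 - 148*sqrt(6) ≈ 11961.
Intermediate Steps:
T(k, C) = 2 - k/3 + C/3 (T(k, C) = 2 + (C - k)/3 = 2 + (-k/3 + C/3) = 2 - k/3 + C/3)
X(z) = -4 + z
R(A) = sqrt(-4 + 2*A) (R(A) = sqrt(A + (-4 + A)) = sqrt(-4 + 2*A))
(-114 + ((R(T(-1, 3)) - 24) + 27))**2 = (-114 + ((sqrt(-4 + 2*(2 - 1/3*(-1) + (1/3)*3)) - 24) + 27))**2 = (-114 + ((sqrt(-4 + 2*(2 + 1/3 + 1)) - 24) + 27))**2 = (-114 + ((sqrt(-4 + 2*(10/3)) - 24) + 27))**2 = (-114 + ((sqrt(-4 + 20/3) - 24) + 27))**2 = (-114 + ((sqrt(8/3) - 24) + 27))**2 = (-114 + ((2*sqrt(6)/3 - 24) + 27))**2 = (-114 + ((-24 + 2*sqrt(6)/3) + 27))**2 = (-114 + (3 + 2*sqrt(6)/3))**2 = (-111 + 2*sqrt(6)/3)**2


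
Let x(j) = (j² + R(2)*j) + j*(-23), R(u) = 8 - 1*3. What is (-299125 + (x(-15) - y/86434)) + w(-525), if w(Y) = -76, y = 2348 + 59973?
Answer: -25818416725/86434 ≈ -2.9871e+5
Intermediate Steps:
R(u) = 5 (R(u) = 8 - 3 = 5)
y = 62321
x(j) = j² - 18*j (x(j) = (j² + 5*j) + j*(-23) = (j² + 5*j) - 23*j = j² - 18*j)
(-299125 + (x(-15) - y/86434)) + w(-525) = (-299125 + (-15*(-18 - 15) - 62321/86434)) - 76 = (-299125 + (-15*(-33) - 62321/86434)) - 76 = (-299125 + (495 - 1*62321/86434)) - 76 = (-299125 + (495 - 62321/86434)) - 76 = (-299125 + 42722509/86434) - 76 = -25811847741/86434 - 76 = -25818416725/86434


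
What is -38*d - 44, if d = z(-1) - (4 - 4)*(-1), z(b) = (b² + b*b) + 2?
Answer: -196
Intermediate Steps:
z(b) = 2 + 2*b² (z(b) = (b² + b²) + 2 = 2*b² + 2 = 2 + 2*b²)
d = 4 (d = (2 + 2*(-1)²) - (4 - 4)*(-1) = (2 + 2*1) - 0*(-1) = (2 + 2) - 1*0 = 4 + 0 = 4)
-38*d - 44 = -38*4 - 44 = -152 - 44 = -196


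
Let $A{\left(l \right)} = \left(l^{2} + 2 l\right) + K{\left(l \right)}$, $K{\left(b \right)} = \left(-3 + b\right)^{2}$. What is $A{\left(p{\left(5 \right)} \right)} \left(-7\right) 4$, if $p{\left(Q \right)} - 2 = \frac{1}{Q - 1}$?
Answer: $- \frac{567}{2} \approx -283.5$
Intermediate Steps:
$p{\left(Q \right)} = 2 + \frac{1}{-1 + Q}$ ($p{\left(Q \right)} = 2 + \frac{1}{Q - 1} = 2 + \frac{1}{-1 + Q}$)
$A{\left(l \right)} = l^{2} + \left(-3 + l\right)^{2} + 2 l$ ($A{\left(l \right)} = \left(l^{2} + 2 l\right) + \left(-3 + l\right)^{2} = l^{2} + \left(-3 + l\right)^{2} + 2 l$)
$A{\left(p{\left(5 \right)} \right)} \left(-7\right) 4 = \left(9 - 4 \frac{-1 + 2 \cdot 5}{-1 + 5} + 2 \left(\frac{-1 + 2 \cdot 5}{-1 + 5}\right)^{2}\right) \left(-7\right) 4 = \left(9 - 4 \frac{-1 + 10}{4} + 2 \left(\frac{-1 + 10}{4}\right)^{2}\right) \left(-7\right) 4 = \left(9 - 4 \cdot \frac{1}{4} \cdot 9 + 2 \left(\frac{1}{4} \cdot 9\right)^{2}\right) \left(-7\right) 4 = \left(9 - 9 + 2 \left(\frac{9}{4}\right)^{2}\right) \left(-7\right) 4 = \left(9 - 9 + 2 \cdot \frac{81}{16}\right) \left(-7\right) 4 = \left(9 - 9 + \frac{81}{8}\right) \left(-7\right) 4 = \frac{81}{8} \left(-7\right) 4 = \left(- \frac{567}{8}\right) 4 = - \frac{567}{2}$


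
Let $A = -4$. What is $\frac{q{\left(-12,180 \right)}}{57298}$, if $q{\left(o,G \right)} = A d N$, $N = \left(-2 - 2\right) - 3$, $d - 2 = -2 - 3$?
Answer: $- \frac{42}{28649} \approx -0.001466$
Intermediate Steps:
$d = -3$ ($d = 2 - 5 = -3$)
$N = -7$ ($N = -4 - 3 = -7$)
$q{\left(o,G \right)} = -84$ ($q{\left(o,G \right)} = \left(-4\right) \left(-3\right) \left(-7\right) = 12 \left(-7\right) = -84$)
$\frac{q{\left(-12,180 \right)}}{57298} = - \frac{84}{57298} = \left(-84\right) \frac{1}{57298} = - \frac{42}{28649}$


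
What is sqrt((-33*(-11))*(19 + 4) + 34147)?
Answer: 16*sqrt(166) ≈ 206.15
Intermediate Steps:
sqrt((-33*(-11))*(19 + 4) + 34147) = sqrt(363*23 + 34147) = sqrt(8349 + 34147) = sqrt(42496) = 16*sqrt(166)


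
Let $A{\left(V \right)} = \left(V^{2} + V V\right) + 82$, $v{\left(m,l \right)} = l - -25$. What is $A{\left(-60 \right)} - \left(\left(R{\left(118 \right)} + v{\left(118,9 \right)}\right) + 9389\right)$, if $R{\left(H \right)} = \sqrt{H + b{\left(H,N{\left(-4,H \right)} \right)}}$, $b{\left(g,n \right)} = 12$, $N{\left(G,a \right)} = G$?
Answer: $-2141 - \sqrt{130} \approx -2152.4$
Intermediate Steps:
$R{\left(H \right)} = \sqrt{12 + H}$ ($R{\left(H \right)} = \sqrt{H + 12} = \sqrt{12 + H}$)
$v{\left(m,l \right)} = 25 + l$ ($v{\left(m,l \right)} = l + 25 = 25 + l$)
$A{\left(V \right)} = 82 + 2 V^{2}$ ($A{\left(V \right)} = \left(V^{2} + V^{2}\right) + 82 = 2 V^{2} + 82 = 82 + 2 V^{2}$)
$A{\left(-60 \right)} - \left(\left(R{\left(118 \right)} + v{\left(118,9 \right)}\right) + 9389\right) = \left(82 + 2 \left(-60\right)^{2}\right) - \left(\left(\sqrt{12 + 118} + \left(25 + 9\right)\right) + 9389\right) = \left(82 + 2 \cdot 3600\right) - \left(\left(\sqrt{130} + 34\right) + 9389\right) = \left(82 + 7200\right) - \left(\left(34 + \sqrt{130}\right) + 9389\right) = 7282 - \left(9423 + \sqrt{130}\right) = -2141 - \sqrt{130}$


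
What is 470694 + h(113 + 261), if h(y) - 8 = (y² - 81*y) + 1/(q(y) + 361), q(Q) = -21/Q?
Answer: 78334278386/134993 ≈ 5.8028e+5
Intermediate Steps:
h(y) = 8 + y² + 1/(361 - 21/y) - 81*y (h(y) = 8 + ((y² - 81*y) + 1/(-21/y + 361)) = 8 + ((y² - 81*y) + 1/(361 - 21/y)) = 8 + (y² + 1/(361 - 21/y) - 81*y) = 8 + y² + 1/(361 - 21/y) - 81*y)
470694 + h(113 + 261) = 470694 + (-168 + (113 + 261)*(4590 - 29262*(113 + 261) + 361*(113 + 261)²))/(-21 + 361*(113 + 261)) = 470694 + (-168 + 374*(4590 - 29262*374 + 361*374²))/(-21 + 361*374) = 470694 + (-168 + 374*(4590 - 10943988 + 361*139876))/(-21 + 135014) = 470694 + (-168 + 374*(4590 - 10943988 + 50495236))/134993 = 470694 + (-168 + 374*39555838)/134993 = 470694 + (-168 + 14793883412)/134993 = 470694 + (1/134993)*14793883244 = 470694 + 14793883244/134993 = 78334278386/134993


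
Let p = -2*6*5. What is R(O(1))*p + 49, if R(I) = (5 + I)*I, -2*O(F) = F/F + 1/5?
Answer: 1037/5 ≈ 207.40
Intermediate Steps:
O(F) = -3/5 (O(F) = -(F/F + 1/5)/2 = -(1 + 1*(1/5))/2 = -(1 + 1/5)/2 = -1/2*6/5 = -3/5)
R(I) = I*(5 + I)
p = -60 (p = -12*5 = -60)
R(O(1))*p + 49 = -3*(5 - 3/5)/5*(-60) + 49 = -3/5*22/5*(-60) + 49 = -66/25*(-60) + 49 = 792/5 + 49 = 1037/5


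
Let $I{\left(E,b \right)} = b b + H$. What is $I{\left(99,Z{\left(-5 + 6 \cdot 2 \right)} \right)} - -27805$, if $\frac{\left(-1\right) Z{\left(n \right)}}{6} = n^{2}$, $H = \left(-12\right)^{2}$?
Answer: $114385$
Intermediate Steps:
$H = 144$
$Z{\left(n \right)} = - 6 n^{2}$
$I{\left(E,b \right)} = 144 + b^{2}$ ($I{\left(E,b \right)} = b b + 144 = b^{2} + 144 = 144 + b^{2}$)
$I{\left(99,Z{\left(-5 + 6 \cdot 2 \right)} \right)} - -27805 = \left(144 + \left(- 6 \left(-5 + 6 \cdot 2\right)^{2}\right)^{2}\right) - -27805 = \left(144 + \left(- 6 \left(-5 + 12\right)^{2}\right)^{2}\right) + 27805 = \left(144 + \left(- 6 \cdot 7^{2}\right)^{2}\right) + 27805 = \left(144 + \left(\left(-6\right) 49\right)^{2}\right) + 27805 = \left(144 + \left(-294\right)^{2}\right) + 27805 = \left(144 + 86436\right) + 27805 = 86580 + 27805 = 114385$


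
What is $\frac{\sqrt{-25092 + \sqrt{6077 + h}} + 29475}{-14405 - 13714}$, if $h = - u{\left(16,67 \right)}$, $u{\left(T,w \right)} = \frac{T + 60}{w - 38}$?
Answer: $- \frac{9825}{9373} - \frac{i \sqrt{21102372 - 2001 \sqrt{1073}}}{815451} \approx -1.0482 - 0.0056246 i$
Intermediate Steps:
$u{\left(T,w \right)} = \frac{60 + T}{-38 + w}$
$h = - \frac{76}{29}$ ($h = - \frac{60 + 16}{-38 + 67} = - \frac{76}{29} \approx -2.6207$)
$\frac{\sqrt{-25092 + \sqrt{6077 + h}} + 29475}{-14405 - 13714} = \frac{\sqrt{-25092 + \sqrt{6077 - \frac{76}{29}}} + 29475}{-14405 - 13714} = \frac{\sqrt{-25092 + \sqrt{\frac{176157}{29}}} + 29475}{-28119} = \left(\sqrt{-25092 + \frac{69 \sqrt{1073}}{29}} + 29475\right) \left(- \frac{1}{28119}\right) = \left(29475 + \sqrt{-25092 + \frac{69 \sqrt{1073}}{29}}\right) \left(- \frac{1}{28119}\right) = - \frac{9825}{9373} - \frac{\sqrt{-25092 + \frac{69 \sqrt{1073}}{29}}}{28119}$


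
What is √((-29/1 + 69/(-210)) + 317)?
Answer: √1409590/70 ≈ 16.961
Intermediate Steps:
√((-29/1 + 69/(-210)) + 317) = √((-29*1 + 69*(-1/210)) + 317) = √((-29 - 23/70) + 317) = √(-2053/70 + 317) = √(20137/70) = √1409590/70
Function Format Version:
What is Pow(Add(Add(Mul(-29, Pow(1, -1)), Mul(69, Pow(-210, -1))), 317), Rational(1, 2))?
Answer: Mul(Rational(1, 70), Pow(1409590, Rational(1, 2))) ≈ 16.961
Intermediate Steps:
Pow(Add(Add(Mul(-29, Pow(1, -1)), Mul(69, Pow(-210, -1))), 317), Rational(1, 2)) = Pow(Add(Add(Mul(-29, 1), Mul(69, Rational(-1, 210))), 317), Rational(1, 2)) = Pow(Add(Add(-29, Rational(-23, 70)), 317), Rational(1, 2)) = Pow(Add(Rational(-2053, 70), 317), Rational(1, 2)) = Pow(Rational(20137, 70), Rational(1, 2)) = Mul(Rational(1, 70), Pow(1409590, Rational(1, 2)))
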